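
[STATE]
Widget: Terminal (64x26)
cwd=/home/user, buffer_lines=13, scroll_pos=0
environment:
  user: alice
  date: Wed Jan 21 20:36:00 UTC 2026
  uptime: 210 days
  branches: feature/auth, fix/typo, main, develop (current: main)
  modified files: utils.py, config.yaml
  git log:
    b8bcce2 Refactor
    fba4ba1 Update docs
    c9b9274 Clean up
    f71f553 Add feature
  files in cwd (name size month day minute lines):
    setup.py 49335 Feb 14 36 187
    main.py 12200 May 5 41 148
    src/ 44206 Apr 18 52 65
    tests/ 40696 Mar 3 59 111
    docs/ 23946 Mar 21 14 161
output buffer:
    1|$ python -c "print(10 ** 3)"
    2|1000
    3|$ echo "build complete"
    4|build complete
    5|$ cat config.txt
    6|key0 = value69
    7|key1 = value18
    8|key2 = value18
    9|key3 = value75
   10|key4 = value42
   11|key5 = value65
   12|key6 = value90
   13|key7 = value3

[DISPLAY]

$ python -c "print(10 ** 3)"                                    
1000                                                            
$ echo "build complete"                                         
build complete                                                  
$ cat config.txt                                                
key0 = value69                                                  
key1 = value18                                                  
key2 = value18                                                  
key3 = value75                                                  
key4 = value42                                                  
key5 = value65                                                  
key6 = value90                                                  
key7 = value3                                                   
$ █                                                             
                                                                
                                                                
                                                                
                                                                
                                                                
                                                                
                                                                
                                                                
                                                                
                                                                
                                                                
                                                                


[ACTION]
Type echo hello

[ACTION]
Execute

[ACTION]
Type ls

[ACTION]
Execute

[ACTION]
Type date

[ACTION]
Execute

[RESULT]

$ python -c "print(10 ** 3)"                                    
1000                                                            
$ echo "build complete"                                         
build complete                                                  
$ cat config.txt                                                
key0 = value69                                                  
key1 = value18                                                  
key2 = value18                                                  
key3 = value75                                                  
key4 = value42                                                  
key5 = value65                                                  
key6 = value90                                                  
key7 = value3                                                   
$ echo hello                                                    
hello                                                           
$ ls                                                            
setup.py  main.py  src/  tests/  docs/                          
$ date                                                          
Wed Jan 21 20:36:00 UTC 2026                                    
$ █                                                             
                                                                
                                                                
                                                                
                                                                
                                                                
                                                                


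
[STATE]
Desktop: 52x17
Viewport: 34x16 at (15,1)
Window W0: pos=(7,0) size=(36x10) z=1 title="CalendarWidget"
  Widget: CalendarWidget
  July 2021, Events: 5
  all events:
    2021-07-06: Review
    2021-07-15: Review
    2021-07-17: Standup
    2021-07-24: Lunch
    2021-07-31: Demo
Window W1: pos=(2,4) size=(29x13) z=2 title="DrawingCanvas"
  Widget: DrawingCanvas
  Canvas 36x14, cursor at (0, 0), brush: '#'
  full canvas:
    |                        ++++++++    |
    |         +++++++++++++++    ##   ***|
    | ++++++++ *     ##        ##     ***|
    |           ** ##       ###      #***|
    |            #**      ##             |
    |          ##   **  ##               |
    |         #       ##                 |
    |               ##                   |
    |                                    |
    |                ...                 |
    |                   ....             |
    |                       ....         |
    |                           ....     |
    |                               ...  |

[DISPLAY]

arWidget                   ┃      
───────────────────────────┨      
     July 2021             ┃      
━━━━━━━━━━━━━━━┓           ┃      
as             ┃           ┃      
───────────────┨           ┃      
            +++┃           ┃      
++++++++++++   ┃           ┃      
    ##        #┃━━━━━━━━━━━┛      
* ##       ### ┃                  
#**      ##    ┃                  
   **  ##      ┃                  
     ##        ┃                  
   ##          ┃                  
               ┃                  
━━━━━━━━━━━━━━━┛                  


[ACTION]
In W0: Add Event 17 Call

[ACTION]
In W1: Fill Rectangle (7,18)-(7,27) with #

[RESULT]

arWidget                   ┃      
───────────────────────────┨      
     July 2021             ┃      
━━━━━━━━━━━━━━━┓           ┃      
as             ┃           ┃      
───────────────┨           ┃      
            +++┃           ┃      
++++++++++++   ┃           ┃      
    ##        #┃━━━━━━━━━━━┛      
* ##       ### ┃                  
#**      ##    ┃                  
   **  ##      ┃                  
     ##        ┃                  
   ## #########┃                  
               ┃                  
━━━━━━━━━━━━━━━┛                  


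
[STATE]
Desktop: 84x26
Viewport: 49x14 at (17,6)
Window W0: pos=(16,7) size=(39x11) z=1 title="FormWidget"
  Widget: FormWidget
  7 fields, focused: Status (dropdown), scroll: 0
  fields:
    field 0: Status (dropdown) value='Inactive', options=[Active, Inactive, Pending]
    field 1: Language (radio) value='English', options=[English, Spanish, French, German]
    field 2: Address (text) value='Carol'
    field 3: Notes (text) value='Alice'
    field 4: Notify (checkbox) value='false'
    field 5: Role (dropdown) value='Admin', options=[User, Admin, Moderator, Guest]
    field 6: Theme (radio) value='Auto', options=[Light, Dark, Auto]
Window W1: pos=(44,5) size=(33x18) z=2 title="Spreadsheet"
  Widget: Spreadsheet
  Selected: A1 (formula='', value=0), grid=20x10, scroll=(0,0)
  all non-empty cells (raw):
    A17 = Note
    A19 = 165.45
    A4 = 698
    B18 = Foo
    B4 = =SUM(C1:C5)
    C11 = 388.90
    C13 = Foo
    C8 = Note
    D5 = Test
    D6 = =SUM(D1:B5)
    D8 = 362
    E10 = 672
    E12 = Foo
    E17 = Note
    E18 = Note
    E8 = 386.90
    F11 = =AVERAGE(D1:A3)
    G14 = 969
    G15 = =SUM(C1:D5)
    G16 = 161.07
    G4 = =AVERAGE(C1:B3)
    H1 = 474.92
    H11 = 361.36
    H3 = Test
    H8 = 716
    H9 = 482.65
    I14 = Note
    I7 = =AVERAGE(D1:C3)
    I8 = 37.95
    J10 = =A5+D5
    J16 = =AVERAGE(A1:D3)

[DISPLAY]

                           ┃ Spreadsheet         
━━━━━━━━━━━━━━━━━━━━━━━━━━━┠─────────────────────
 FormWidget                ┃A1:                  
───────────────────────────┃       A       B     
> Status:     [Inactive    ┃---------------------
  Language:   (●) English  ┃  1      [0]       0 
  Address:    [Carol       ┃  2        0       0 
  Notes:      [Alice       ┃  3        0       0 
  Notify:     [ ]          ┃  4      698       0 
  Role:       [Admin       ┃  5        0       0 
  Theme:      ( ) Light  ( ┃  6        0       0 
━━━━━━━━━━━━━━━━━━━━━━━━━━━┃  7        0       0 
                           ┃  8        0       0N
                           ┃  9        0       0 


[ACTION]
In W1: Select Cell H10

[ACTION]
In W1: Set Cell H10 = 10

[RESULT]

                           ┃ Spreadsheet         
━━━━━━━━━━━━━━━━━━━━━━━━━━━┠─────────────────────
 FormWidget                ┃H10: 10              
───────────────────────────┃       A       B     
> Status:     [Inactive    ┃---------------------
  Language:   (●) English  ┃  1        0       0 
  Address:    [Carol       ┃  2        0       0 
  Notes:      [Alice       ┃  3        0       0 
  Notify:     [ ]          ┃  4      698       0 
  Role:       [Admin       ┃  5        0       0 
  Theme:      ( ) Light  ( ┃  6        0       0 
━━━━━━━━━━━━━━━━━━━━━━━━━━━┃  7        0       0 
                           ┃  8        0       0N
                           ┃  9        0       0 


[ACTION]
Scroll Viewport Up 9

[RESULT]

                                                 
                                                 
                                                 
                                                 
                                                 
                           ┏━━━━━━━━━━━━━━━━━━━━━
                           ┃ Spreadsheet         
━━━━━━━━━━━━━━━━━━━━━━━━━━━┠─────────────────────
 FormWidget                ┃H10: 10              
───────────────────────────┃       A       B     
> Status:     [Inactive    ┃---------------------
  Language:   (●) English  ┃  1        0       0 
  Address:    [Carol       ┃  2        0       0 
  Notes:      [Alice       ┃  3        0       0 


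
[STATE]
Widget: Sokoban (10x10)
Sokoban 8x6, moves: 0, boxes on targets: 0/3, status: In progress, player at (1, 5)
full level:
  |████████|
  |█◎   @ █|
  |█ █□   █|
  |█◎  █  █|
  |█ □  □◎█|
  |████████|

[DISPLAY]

████████  
█◎   @ █  
█ █□   █  
█◎  █  █  
█ □  □◎█  
████████  
Moves: 0  
          
          
          


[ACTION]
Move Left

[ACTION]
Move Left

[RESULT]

████████  
█◎ @   █  
█ █□   █  
█◎  █  █  
█ □  □◎█  
████████  
Moves: 2  
          
          
          


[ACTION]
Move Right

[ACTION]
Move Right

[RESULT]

████████  
█◎   @ █  
█ █□   █  
█◎  █  █  
█ □  □◎█  
████████  
Moves: 4  
          
          
          


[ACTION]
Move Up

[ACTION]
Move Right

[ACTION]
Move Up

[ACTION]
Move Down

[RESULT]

████████  
█◎     █  
█ █□  @█  
█◎  █  █  
█ □  □◎█  
████████  
Moves: 6  
          
          
          


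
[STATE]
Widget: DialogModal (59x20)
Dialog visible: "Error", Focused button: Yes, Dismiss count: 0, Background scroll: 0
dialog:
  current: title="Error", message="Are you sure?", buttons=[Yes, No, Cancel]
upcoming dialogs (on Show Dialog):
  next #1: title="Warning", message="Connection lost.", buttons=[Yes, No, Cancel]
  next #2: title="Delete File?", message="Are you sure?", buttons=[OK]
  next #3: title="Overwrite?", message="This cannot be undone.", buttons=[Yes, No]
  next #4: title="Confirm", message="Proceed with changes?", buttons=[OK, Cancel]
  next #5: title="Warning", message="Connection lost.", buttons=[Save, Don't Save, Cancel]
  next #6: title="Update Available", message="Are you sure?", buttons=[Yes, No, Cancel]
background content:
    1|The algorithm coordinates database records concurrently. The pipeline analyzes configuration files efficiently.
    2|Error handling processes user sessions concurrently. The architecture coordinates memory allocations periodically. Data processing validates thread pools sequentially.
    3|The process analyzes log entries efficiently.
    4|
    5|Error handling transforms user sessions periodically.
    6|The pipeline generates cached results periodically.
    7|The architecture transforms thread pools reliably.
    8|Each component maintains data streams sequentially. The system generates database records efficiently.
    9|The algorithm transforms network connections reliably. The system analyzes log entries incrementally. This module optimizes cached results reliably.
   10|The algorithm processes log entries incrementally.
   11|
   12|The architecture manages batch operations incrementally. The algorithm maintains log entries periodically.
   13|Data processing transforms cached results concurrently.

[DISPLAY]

The algorithm coordinates database records concurrently. Th
Error handling processes user sessions concurrently. The ar
The process analyzes log entries efficiently.              
                                                           
Error handling transforms user sessions periodically.      
The pipeline generates cached results periodically.        
The architecture transforms thread pools reliably.         
Each component mai┌─────────────────────┐uentially. The sys
The algorithm tran│        Error        │ons reliably. The 
The algorithm proc│    Are you sure?    │mentally.         
                  │ [Yes]  No   Cancel  │                  
The architecture m└─────────────────────┘ incrementally. Th
Data processing transforms cached results concurrently.    
                                                           
                                                           
                                                           
                                                           
                                                           
                                                           
                                                           


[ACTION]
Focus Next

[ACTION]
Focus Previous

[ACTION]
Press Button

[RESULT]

The algorithm coordinates database records concurrently. Th
Error handling processes user sessions concurrently. The ar
The process analyzes log entries efficiently.              
                                                           
Error handling transforms user sessions periodically.      
The pipeline generates cached results periodically.        
The architecture transforms thread pools reliably.         
Each component maintains data streams sequentially. The sys
The algorithm transforms network connections reliably. The 
The algorithm processes log entries incrementally.         
                                                           
The architecture manages batch operations incrementally. Th
Data processing transforms cached results concurrently.    
                                                           
                                                           
                                                           
                                                           
                                                           
                                                           
                                                           


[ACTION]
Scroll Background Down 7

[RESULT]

Each component maintains data streams sequentially. The sys
The algorithm transforms network connections reliably. The 
The algorithm processes log entries incrementally.         
                                                           
The architecture manages batch operations incrementally. Th
Data processing transforms cached results concurrently.    
                                                           
                                                           
                                                           
                                                           
                                                           
                                                           
                                                           
                                                           
                                                           
                                                           
                                                           
                                                           
                                                           
                                                           


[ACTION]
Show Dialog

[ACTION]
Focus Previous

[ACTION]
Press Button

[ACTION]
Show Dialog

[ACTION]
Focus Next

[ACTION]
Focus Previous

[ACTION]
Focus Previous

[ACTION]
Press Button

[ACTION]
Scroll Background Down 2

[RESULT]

The algorithm processes log entries incrementally.         
                                                           
The architecture manages batch operations incrementally. Th
Data processing transforms cached results concurrently.    
                                                           
                                                           
                                                           
                                                           
                                                           
                                                           
                                                           
                                                           
                                                           
                                                           
                                                           
                                                           
                                                           
                                                           
                                                           
                                                           


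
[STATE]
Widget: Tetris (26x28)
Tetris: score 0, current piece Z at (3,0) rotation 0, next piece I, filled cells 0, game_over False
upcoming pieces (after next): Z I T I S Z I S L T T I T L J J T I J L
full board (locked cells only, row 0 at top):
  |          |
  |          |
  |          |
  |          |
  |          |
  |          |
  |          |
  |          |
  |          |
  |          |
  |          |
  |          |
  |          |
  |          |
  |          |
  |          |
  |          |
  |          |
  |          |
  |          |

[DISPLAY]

   ▓▓     │Next:          
    ▓▓    │████           
          │               
          │               
          │               
          │               
          │Score:         
          │0              
          │               
          │               
          │               
          │               
          │               
          │               
          │               
          │               
          │               
          │               
          │               
          │               
          │               
          │               
          │               
          │               
          │               
          │               
          │               
          │               


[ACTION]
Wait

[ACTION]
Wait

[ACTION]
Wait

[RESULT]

          │Next:          
          │████           
          │               
   ▓▓     │               
    ▓▓    │               
          │               
          │Score:         
          │0              
          │               
          │               
          │               
          │               
          │               
          │               
          │               
          │               
          │               
          │               
          │               
          │               
          │               
          │               
          │               
          │               
          │               
          │               
          │               
          │               


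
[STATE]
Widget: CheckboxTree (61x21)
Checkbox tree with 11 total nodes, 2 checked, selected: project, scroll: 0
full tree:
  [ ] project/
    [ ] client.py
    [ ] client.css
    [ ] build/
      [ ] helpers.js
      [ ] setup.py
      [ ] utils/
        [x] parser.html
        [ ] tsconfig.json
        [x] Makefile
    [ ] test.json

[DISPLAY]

>[-] project/                                                
   [ ] client.py                                             
   [ ] client.css                                            
   [-] build/                                                
     [ ] helpers.js                                          
     [ ] setup.py                                            
     [-] utils/                                              
       [x] parser.html                                       
       [ ] tsconfig.json                                     
       [x] Makefile                                          
   [ ] test.json                                             
                                                             
                                                             
                                                             
                                                             
                                                             
                                                             
                                                             
                                                             
                                                             
                                                             


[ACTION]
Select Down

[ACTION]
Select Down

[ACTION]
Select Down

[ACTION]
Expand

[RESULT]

 [-] project/                                                
   [ ] client.py                                             
   [ ] client.css                                            
>  [-] build/                                                
     [ ] helpers.js                                          
     [ ] setup.py                                            
     [-] utils/                                              
       [x] parser.html                                       
       [ ] tsconfig.json                                     
       [x] Makefile                                          
   [ ] test.json                                             
                                                             
                                                             
                                                             
                                                             
                                                             
                                                             
                                                             
                                                             
                                                             
                                                             


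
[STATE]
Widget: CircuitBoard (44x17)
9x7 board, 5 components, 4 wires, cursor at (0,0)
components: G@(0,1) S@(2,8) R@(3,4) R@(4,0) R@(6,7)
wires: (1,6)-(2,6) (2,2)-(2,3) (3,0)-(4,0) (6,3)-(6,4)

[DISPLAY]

   0 1 2 3 4 5 6 7 8                        
0  [.]  G                                   
                                            
1                           ·               
                            │               
2           · ─ ·           ·       S       
                                            
3   ·               R                       
    │                                       
4   R                                       
                                            
5                                           
                                            
6               · ─ ·           R           
Cursor: (0,0)                               
                                            
                                            


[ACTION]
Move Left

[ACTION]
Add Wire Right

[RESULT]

   0 1 2 3 4 5 6 7 8                        
0  [.]─ G                                   
                                            
1                           ·               
                            │               
2           · ─ ·           ·       S       
                                            
3   ·               R                       
    │                                       
4   R                                       
                                            
5                                           
                                            
6               · ─ ·           R           
Cursor: (0,0)                               
                                            
                                            


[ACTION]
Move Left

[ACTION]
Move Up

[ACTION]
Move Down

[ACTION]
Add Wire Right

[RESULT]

   0 1 2 3 4 5 6 7 8                        
0   · ─ G                                   
                                            
1  [.]─ ·                   ·               
                            │               
2           · ─ ·           ·       S       
                                            
3   ·               R                       
    │                                       
4   R                                       
                                            
5                                           
                                            
6               · ─ ·           R           
Cursor: (1,0)                               
                                            
                                            


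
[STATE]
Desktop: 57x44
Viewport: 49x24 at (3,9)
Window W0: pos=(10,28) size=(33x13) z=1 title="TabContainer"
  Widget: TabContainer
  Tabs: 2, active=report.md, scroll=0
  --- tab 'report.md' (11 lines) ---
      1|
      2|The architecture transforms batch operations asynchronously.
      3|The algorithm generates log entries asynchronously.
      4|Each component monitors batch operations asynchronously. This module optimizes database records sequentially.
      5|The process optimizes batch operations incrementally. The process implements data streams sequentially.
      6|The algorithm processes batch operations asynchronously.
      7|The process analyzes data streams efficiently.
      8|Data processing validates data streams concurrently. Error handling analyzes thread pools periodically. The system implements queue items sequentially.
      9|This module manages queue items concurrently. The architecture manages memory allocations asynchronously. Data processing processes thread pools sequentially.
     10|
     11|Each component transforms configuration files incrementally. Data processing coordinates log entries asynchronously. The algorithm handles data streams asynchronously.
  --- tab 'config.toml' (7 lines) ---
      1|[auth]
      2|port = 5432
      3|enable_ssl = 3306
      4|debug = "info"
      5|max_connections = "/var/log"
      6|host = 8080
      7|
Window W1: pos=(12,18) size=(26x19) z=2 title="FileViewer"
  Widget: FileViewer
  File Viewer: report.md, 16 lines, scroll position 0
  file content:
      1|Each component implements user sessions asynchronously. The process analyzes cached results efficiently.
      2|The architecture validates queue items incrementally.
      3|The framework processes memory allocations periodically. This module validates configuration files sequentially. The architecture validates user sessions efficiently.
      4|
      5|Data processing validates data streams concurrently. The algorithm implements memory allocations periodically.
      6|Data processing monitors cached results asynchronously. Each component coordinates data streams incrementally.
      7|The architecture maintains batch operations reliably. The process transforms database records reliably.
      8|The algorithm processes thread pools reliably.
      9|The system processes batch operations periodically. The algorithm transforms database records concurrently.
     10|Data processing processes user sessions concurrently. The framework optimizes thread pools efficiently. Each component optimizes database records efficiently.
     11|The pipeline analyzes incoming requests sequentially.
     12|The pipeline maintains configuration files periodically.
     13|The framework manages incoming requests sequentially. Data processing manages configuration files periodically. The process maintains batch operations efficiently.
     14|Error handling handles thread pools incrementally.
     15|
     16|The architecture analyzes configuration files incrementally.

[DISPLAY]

                                                 
                                                 
                                                 
                                                 
                                                 
                                                 
                                                 
                                                 
                                                 
         ┏━━━━━━━━━━━━━━━━━━━━━━━━┓              
         ┃ FileViewer             ┃              
         ┠────────────────────────┨              
         ┃Each component implemen▲┃              
         ┃The architecture valida█┃              
         ┃The framework processes░┃              
         ┃                       ░┃              
         ┃Data processing validat░┃              
         ┃Data processing monitor░┃              
         ┃The architecture mainta░┃              
       ┏━┃The algorithm processes░┃━━━━┓         
       ┃ ┃The system processes ba░┃    ┃         
       ┠─┃Data processing process░┃────┨         
       ┃[┃The pipeline analyzes i░┃    ┃         
       ┃─┃The pipeline maintains ░┃────┃         


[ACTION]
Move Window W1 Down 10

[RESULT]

                                                 
                                                 
                                                 
                                                 
                                                 
                                                 
                                                 
                                                 
                                                 
                                                 
                                                 
                                                 
                                                 
                                                 
                                                 
                                                 
         ┏━━━━━━━━━━━━━━━━━━━━━━━━┓              
         ┃ FileViewer             ┃              
         ┠────────────────────────┨              
       ┏━┃Each component implemen▲┃━━━━┓         
       ┃ ┃The architecture valida█┃    ┃         
       ┠─┃The framework processes░┃────┨         
       ┃[┃                       ░┃    ┃         
       ┃─┃Data processing validat░┃────┃         


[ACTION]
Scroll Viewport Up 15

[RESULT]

                                                 
                                                 
                                                 
                                                 
                                                 
                                                 
                                                 
                                                 
                                                 
                                                 
                                                 
                                                 
                                                 
                                                 
                                                 
                                                 
                                                 
                                                 
                                                 
                                                 
                                                 
                                                 
                                                 
                                                 


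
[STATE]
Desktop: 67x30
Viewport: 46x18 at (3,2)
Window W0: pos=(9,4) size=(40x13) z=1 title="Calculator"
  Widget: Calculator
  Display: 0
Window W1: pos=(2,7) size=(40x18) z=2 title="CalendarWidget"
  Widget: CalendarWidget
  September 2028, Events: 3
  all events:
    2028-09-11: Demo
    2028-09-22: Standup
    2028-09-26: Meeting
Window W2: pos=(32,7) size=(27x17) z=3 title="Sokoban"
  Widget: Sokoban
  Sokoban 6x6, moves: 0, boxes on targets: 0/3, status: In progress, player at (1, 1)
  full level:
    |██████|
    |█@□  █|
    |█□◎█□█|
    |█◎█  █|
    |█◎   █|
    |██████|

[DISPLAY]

                                              
                                              
      ┏━━━━━━━━━━━━━━━━━━━━━━━━━━━━━━━━━━━━━━┓
      ┃ Calculator                           ┃
      ┠──────────────────────────────────────┨
━━━━━━━━━━━━━━━━━━━━━━━━━━━━━┏━━━━━━━━━━━━━━━━
 CalendarWidget              ┃ Sokoban        
─────────────────────────────┠────────────────
            September 2028   ┃██████          
Mo Tu We Th Fr Sa Su         ┃█@□  █          
             1  2  3         ┃█□◎█□█          
 4  5  6  7  8  9 10         ┃█◎█  █          
11* 12 13 14 15 16 17        ┃█◎   █          
18 19 20 21 22* 23 24        ┃██████          
25 26* 27 28 29 30           ┃Moves: 0  0/3   
                             ┃                
                             ┃                
                             ┃                


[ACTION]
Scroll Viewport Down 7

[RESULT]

─────────────────────────────┠────────────────
            September 2028   ┃██████          
Mo Tu We Th Fr Sa Su         ┃█@□  █          
             1  2  3         ┃█□◎█□█          
 4  5  6  7  8  9 10         ┃█◎█  █          
11* 12 13 14 15 16 17        ┃█◎   █          
18 19 20 21 22* 23 24        ┃██████          
25 26* 27 28 29 30           ┃Moves: 0  0/3   
                             ┃                
                             ┃                
                             ┃                
                             ┃                
                             ┃                
                             ┃                
                             ┗━━━━━━━━━━━━━━━━
━━━━━━━━━━━━━━━━━━━━━━━━━━━━━━━━━━━━━━┛       
                                              
                                              


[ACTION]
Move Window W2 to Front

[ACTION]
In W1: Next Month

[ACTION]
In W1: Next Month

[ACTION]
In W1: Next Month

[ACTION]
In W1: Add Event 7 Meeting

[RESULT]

─────────────────────────────┠────────────────
            December 2028    ┃██████          
Mo Tu We Th Fr Sa Su         ┃█@□  █          
             1  2  3         ┃█□◎█□█          
 4  5  6  7*  8  9 10        ┃█◎█  █          
11 12 13 14 15 16 17         ┃█◎   █          
18 19 20 21 22 23 24         ┃██████          
25 26 27 28 29 30 31         ┃Moves: 0  0/3   
                             ┃                
                             ┃                
                             ┃                
                             ┃                
                             ┃                
                             ┃                
                             ┗━━━━━━━━━━━━━━━━
━━━━━━━━━━━━━━━━━━━━━━━━━━━━━━━━━━━━━━┛       
                                              
                                              


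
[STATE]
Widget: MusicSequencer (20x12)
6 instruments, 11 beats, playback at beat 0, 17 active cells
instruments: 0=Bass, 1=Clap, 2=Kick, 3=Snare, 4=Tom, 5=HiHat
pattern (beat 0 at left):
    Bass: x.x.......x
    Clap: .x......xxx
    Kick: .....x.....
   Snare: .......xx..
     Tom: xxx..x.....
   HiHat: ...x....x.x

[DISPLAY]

      ▼1234567890   
  Bass█·█·······█   
  Clap·█······███   
  Kick·····█·····   
 Snare·······██··   
   Tom███··█·····   
 HiHat···█····█·█   
                    
                    
                    
                    
                    


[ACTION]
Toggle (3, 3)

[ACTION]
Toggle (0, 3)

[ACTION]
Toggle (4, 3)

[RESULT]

      ▼1234567890   
  Bass█·██······█   
  Clap·█······███   
  Kick·····█·····   
 Snare···█···██··   
   Tom████·█·····   
 HiHat···█····█·█   
                    
                    
                    
                    
                    


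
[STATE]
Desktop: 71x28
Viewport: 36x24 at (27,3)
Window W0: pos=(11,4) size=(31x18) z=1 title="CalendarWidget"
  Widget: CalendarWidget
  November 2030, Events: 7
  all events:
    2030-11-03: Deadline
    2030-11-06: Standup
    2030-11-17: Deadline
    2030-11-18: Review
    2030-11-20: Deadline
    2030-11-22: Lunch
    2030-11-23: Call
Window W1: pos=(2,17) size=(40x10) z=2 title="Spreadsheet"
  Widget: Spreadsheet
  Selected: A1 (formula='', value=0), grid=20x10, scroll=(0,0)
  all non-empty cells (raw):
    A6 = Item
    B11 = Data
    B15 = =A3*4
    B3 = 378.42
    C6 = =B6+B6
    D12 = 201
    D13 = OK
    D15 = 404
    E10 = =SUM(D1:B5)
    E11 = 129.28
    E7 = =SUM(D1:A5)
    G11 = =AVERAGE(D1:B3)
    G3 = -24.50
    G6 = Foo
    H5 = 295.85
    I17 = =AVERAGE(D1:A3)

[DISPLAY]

                                    
━━━━━━━━━━━━━━┓                     
              ┃                     
──────────────┨                     
r 2030        ┃                     
Sa Su         ┃                     
 2  3*        ┃                     
  9 10        ┃                     
16 17*        ┃                     
2* 23* 24     ┃                     
30            ┃                     
              ┃                     
              ┃                     
              ┃                     
━━━━━━━━━━━━━━┓                     
              ┃                     
──────────────┨                     
              ┃                     
       D      ┃                     
--------------┃                     
   0       0  ┃                     
   0       0  ┃                     
   0       0  ┃                     
━━━━━━━━━━━━━━┛                     


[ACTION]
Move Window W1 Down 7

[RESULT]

                                    
━━━━━━━━━━━━━━┓                     
              ┃                     
──────────────┨                     
r 2030        ┃                     
Sa Su         ┃                     
 2  3*        ┃                     
  9 10        ┃                     
16 17*        ┃                     
2* 23* 24     ┃                     
30            ┃                     
              ┃                     
              ┃                     
              ┃                     
              ┃                     
━━━━━━━━━━━━━━┓                     
              ┃                     
──────────────┨                     
              ┃                     
       D      ┃                     
--------------┃                     
   0       0  ┃                     
   0       0  ┃                     
   0       0  ┃                     


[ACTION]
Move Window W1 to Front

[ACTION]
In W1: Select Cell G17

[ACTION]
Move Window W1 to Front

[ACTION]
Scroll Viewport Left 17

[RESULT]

                                    
 ┏━━━━━━━━━━━━━━━━━━━━━━━━━━━━━┓    
 ┃ CalendarWidget              ┃    
 ┠─────────────────────────────┨    
 ┃        November 2030        ┃    
 ┃Mo Tu We Th Fr Sa Su         ┃    
 ┃             1  2  3*        ┃    
 ┃ 4  5  6*  7  8  9 10        ┃    
 ┃11 12 13 14 15 16 17*        ┃    
 ┃18* 19 20* 21 22* 23* 24     ┃    
 ┃25 26 27 28 29 30            ┃    
 ┃                             ┃    
 ┃                             ┃    
 ┃                             ┃    
 ┃                             ┃    
━━━━━━━━━━━━━━━━━━━━━━━━━━━━━━━┓    
sheet                          ┃    
───────────────────────────────┨    
                               ┃    
A       B       C       D      ┃    
-------------------------------┃    
    0       0       0       0  ┃    
    0       0       0       0  ┃    
    0  378.42       0       0  ┃    
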